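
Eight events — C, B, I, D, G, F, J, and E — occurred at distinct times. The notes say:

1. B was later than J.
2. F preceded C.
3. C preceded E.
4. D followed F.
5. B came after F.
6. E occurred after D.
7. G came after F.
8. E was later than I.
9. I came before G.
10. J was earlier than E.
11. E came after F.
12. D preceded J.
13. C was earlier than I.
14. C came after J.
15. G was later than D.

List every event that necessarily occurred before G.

Directly stated before G: D, F, and I.
C reaches G via C → I → G.
J reaches G via J → C → I → G.

C, D, F, I, J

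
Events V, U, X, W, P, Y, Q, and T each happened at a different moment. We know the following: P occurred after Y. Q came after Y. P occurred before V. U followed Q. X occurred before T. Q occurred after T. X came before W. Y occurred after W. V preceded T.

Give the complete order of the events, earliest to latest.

The constraints fix every adjacent pair, so only one ordering works:
X → W → Y → P → V → T → Q → U.

X, W, Y, P, V, T, Q, U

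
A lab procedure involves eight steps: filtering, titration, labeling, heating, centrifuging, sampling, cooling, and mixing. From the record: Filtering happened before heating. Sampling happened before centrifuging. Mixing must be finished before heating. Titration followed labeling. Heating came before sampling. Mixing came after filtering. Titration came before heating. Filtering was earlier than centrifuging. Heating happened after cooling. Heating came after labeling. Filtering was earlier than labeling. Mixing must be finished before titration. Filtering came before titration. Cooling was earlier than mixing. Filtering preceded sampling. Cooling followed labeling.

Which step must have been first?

Filtering has a chain of constraints placing it before every other step, so filtering must be first.

filtering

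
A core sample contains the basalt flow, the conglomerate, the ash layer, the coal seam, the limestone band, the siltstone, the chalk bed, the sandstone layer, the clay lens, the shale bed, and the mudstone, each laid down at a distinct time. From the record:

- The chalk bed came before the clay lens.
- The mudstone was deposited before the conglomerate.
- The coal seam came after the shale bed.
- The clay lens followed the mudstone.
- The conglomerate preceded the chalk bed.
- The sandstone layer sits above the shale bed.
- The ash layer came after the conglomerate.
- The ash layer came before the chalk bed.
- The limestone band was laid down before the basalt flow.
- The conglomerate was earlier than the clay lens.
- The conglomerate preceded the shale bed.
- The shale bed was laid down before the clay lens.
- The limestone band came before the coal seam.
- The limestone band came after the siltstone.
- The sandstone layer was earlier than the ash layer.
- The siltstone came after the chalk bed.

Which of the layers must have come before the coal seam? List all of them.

Directly stated before the coal seam: the limestone band and the shale bed.
The ash layer reaches the coal seam via the ash layer → the chalk bed → the siltstone → the limestone band → the coal seam.
The chalk bed reaches the coal seam via the chalk bed → the siltstone → the limestone band → the coal seam.
The conglomerate reaches the coal seam via the conglomerate → the shale bed → the coal seam.
Likewise the mudstone, the sandstone layer, and the siltstone each reach the coal seam by chaining the stated constraints.
No chain forces the clay lens (or any of the others) ahead of the coal seam.

the ash layer, the chalk bed, the conglomerate, the limestone band, the mudstone, the sandstone layer, the shale bed, the siltstone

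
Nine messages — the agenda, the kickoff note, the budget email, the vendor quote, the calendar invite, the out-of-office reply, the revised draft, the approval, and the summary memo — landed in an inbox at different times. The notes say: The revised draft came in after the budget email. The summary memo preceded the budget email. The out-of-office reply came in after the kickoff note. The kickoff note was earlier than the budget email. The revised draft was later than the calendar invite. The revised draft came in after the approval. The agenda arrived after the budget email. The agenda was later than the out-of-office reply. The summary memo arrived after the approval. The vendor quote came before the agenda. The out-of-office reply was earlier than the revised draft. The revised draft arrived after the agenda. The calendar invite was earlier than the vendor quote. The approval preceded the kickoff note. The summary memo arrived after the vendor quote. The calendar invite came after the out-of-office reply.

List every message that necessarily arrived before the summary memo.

Directly stated before the summary memo: the approval and the vendor quote.
The calendar invite reaches the summary memo via the calendar invite → the vendor quote → the summary memo.
The kickoff note reaches the summary memo via the kickoff note → the out-of-office reply → the calendar invite → the vendor quote → the summary memo.
The out-of-office reply reaches the summary memo via the out-of-office reply → the calendar invite → the vendor quote → the summary memo.
No chain forces the agenda (or any of the others) ahead of the summary memo.

the approval, the calendar invite, the kickoff note, the out-of-office reply, the vendor quote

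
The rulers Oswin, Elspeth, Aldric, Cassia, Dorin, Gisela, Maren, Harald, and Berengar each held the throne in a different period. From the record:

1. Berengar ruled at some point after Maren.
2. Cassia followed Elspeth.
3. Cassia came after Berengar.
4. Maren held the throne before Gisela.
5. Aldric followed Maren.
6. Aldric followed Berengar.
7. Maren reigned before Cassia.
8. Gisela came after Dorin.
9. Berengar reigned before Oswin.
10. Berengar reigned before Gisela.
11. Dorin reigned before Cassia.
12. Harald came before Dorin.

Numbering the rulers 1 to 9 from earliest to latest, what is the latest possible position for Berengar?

Berengar must come before Aldric, Cassia, Gisela, and Oswin — 4 rulers forced after them.
Everything else can be placed before Berengar in some valid order, so Berengar can sit as late as position 9 − 4 = 5.

5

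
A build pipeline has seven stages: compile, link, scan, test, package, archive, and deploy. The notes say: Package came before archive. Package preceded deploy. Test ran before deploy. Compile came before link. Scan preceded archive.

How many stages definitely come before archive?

2

Directly stated before archive: package and scan.
No chain forces deploy (or any of the others) ahead of archive.
That's package and scan — 2 in all.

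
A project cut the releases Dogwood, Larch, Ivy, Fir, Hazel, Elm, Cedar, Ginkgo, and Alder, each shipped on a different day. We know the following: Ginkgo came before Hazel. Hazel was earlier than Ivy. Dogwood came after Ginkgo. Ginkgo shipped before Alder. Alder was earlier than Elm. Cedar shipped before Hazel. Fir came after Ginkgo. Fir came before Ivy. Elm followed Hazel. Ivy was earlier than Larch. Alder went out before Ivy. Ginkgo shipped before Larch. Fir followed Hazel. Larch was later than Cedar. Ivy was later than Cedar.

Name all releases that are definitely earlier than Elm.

Alder, Cedar, Ginkgo, Hazel

Directly stated before Elm: Alder and Hazel.
Cedar reaches Elm via Cedar → Hazel → Elm.
Ginkgo reaches Elm via Ginkgo → Alder → Elm.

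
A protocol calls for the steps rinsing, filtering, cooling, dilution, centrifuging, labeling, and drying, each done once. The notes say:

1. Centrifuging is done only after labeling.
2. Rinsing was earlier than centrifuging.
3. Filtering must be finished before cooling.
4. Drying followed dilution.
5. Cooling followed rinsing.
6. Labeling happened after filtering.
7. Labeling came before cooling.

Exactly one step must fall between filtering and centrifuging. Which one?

Tracing the constraints gives filtering → labeling → centrifuging, so labeling sits after filtering and before centrifuging.
No other step is forced both after filtering and before centrifuging.

labeling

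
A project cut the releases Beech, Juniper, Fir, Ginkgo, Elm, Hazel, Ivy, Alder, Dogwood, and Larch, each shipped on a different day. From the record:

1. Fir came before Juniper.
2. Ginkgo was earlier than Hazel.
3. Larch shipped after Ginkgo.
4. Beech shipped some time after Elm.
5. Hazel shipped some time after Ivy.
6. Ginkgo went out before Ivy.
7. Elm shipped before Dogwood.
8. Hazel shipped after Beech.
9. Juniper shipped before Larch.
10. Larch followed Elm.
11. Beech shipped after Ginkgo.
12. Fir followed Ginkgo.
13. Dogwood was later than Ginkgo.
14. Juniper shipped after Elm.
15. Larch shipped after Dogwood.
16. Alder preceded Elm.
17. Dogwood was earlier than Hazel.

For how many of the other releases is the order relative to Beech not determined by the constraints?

5

Forced before Beech: Alder, Elm, and Ginkgo; forced after Beech: Hazel.
That leaves Dogwood, Fir, Ivy, Juniper, and Larch with no forced order relative to Beech — 5.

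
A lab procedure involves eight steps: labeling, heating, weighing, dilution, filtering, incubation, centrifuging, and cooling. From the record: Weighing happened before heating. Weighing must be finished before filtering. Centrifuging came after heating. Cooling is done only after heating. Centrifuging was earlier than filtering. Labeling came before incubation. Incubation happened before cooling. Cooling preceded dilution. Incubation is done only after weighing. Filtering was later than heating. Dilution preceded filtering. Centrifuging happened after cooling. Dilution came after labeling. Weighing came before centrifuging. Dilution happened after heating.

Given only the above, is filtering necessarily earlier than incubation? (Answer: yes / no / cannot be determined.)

no

Tracing the constraints gives incubation → cooling → dilution → filtering, so incubation must come before filtering.
That means filtering cannot be before incubation.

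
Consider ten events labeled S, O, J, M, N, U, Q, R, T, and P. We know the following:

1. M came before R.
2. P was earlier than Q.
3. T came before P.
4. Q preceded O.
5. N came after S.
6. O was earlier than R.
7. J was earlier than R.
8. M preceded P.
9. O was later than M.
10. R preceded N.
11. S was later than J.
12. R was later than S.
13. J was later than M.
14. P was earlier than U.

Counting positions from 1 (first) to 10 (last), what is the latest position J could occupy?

7

J must come before N, R, and S — 3 events forced after it.
Everything else can be placed before J in some valid order, so J can sit as late as position 10 − 3 = 7.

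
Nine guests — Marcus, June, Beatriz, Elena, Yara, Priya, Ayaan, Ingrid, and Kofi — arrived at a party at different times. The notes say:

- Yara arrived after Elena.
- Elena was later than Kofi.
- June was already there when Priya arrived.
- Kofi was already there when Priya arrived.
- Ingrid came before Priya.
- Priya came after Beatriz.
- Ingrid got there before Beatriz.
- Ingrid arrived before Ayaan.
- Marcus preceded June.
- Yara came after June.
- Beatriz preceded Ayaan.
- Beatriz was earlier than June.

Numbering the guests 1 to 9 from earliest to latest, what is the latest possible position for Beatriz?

5

Beatriz must come before Ayaan, June, Priya, and Yara — 4 guests forced after them.
Everything else can be placed before Beatriz in some valid order, so Beatriz can sit as late as position 9 − 4 = 5.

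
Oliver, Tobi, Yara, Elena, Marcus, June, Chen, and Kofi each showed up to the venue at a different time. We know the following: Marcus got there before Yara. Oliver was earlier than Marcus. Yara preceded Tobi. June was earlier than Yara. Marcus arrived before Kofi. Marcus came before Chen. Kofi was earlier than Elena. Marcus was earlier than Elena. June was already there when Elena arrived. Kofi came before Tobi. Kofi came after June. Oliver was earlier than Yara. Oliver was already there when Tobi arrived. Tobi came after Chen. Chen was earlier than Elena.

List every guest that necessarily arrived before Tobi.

Directly stated before Tobi: Chen, Kofi, Oliver, and Yara.
June reaches Tobi via June → Kofi → Tobi.
Marcus reaches Tobi via Marcus → Kofi → Tobi.
No chain forces Elena ahead of Tobi.

Chen, June, Kofi, Marcus, Oliver, Yara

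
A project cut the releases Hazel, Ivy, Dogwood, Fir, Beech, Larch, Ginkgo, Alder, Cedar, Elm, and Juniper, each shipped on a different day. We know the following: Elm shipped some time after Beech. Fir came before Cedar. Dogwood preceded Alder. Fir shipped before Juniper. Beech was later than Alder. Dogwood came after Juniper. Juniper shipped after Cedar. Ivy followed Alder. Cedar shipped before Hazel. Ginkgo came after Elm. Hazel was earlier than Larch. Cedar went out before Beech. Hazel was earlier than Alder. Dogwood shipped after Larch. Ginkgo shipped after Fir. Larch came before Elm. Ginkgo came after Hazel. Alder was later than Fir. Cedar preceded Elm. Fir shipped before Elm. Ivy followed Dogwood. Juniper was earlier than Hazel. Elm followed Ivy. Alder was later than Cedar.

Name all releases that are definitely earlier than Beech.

Alder, Cedar, Dogwood, Fir, Hazel, Juniper, Larch

Directly stated before Beech: Alder and Cedar.
Dogwood reaches Beech via Dogwood → Alder → Beech.
Fir reaches Beech via Fir → Cedar → Beech.
Hazel reaches Beech via Hazel → Alder → Beech.
Likewise Juniper and Larch each reach Beech by chaining the stated constraints.
No chain forces Ivy (or any of the others) ahead of Beech.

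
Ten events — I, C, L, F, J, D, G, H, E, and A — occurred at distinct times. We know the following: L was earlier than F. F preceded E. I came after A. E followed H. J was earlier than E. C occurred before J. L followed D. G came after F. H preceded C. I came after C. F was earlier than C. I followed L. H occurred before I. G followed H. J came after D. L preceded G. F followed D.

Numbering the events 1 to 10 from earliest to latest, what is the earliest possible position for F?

D and L must both come before F — 2 forced predecessors.
Nothing else is forced ahead of F, so its earliest slot is position 2 + 1 = 3.

3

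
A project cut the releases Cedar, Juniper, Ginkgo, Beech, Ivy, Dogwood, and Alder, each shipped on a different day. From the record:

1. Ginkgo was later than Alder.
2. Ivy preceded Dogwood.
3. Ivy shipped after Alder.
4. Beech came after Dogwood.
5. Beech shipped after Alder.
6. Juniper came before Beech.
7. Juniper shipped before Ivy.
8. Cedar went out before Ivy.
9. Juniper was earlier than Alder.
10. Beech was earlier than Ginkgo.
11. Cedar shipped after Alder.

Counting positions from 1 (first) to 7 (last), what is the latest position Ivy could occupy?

Ivy must come before Beech, Dogwood, and Ginkgo — 3 releases forced after it.
Everything else can be placed before Ivy in some valid order, so Ivy can sit as late as position 7 − 3 = 4.

4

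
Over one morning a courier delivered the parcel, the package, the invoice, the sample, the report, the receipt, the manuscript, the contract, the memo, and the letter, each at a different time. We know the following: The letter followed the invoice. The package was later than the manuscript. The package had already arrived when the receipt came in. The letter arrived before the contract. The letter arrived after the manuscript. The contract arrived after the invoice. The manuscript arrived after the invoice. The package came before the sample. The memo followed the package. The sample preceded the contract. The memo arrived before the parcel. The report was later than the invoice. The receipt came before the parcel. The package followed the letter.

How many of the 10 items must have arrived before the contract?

5

Directly stated before the contract: the invoice, the letter, and the sample.
The manuscript reaches the contract via the manuscript → the letter → the contract.
The package reaches the contract via the package → the sample → the contract.
No chain forces the memo (or any of the others) ahead of the contract.
That's the invoice, the letter, the manuscript, the package, and the sample — 5 in all.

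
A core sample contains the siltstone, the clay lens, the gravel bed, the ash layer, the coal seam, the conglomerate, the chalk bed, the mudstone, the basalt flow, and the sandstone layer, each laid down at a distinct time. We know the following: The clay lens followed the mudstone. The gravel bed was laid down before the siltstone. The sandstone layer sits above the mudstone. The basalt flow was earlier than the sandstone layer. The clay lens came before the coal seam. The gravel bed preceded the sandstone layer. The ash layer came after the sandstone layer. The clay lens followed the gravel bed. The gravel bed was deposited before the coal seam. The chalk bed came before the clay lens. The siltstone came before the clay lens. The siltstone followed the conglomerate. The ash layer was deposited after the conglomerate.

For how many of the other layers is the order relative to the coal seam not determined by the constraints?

3

Forced before the coal seam: the chalk bed, the clay lens, the conglomerate, the gravel bed, the mudstone, and the siltstone.
That leaves the ash layer, the basalt flow, and the sandstone layer with no forced order relative to the coal seam — 3.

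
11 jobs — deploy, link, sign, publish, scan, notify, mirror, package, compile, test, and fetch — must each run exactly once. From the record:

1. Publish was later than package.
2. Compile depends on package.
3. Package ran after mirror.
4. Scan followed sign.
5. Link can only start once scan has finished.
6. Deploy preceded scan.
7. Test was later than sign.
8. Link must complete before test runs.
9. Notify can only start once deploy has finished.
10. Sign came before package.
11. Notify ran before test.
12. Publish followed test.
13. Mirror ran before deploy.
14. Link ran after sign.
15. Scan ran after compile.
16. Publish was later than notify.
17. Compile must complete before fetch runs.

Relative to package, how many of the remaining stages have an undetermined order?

2

Forced before package: mirror and sign; forced after package: compile, fetch, link, publish, scan, and test.
That leaves deploy and notify with no forced order relative to package — 2.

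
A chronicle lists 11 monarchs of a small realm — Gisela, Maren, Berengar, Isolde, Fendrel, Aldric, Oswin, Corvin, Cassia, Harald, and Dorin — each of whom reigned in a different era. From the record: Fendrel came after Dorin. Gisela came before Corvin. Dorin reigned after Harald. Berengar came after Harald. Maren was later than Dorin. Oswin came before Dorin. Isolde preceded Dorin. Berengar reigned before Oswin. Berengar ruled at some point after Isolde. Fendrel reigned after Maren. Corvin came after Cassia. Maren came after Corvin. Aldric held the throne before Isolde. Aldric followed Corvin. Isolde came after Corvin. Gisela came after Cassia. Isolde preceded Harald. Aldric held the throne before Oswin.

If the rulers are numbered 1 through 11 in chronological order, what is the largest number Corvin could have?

Corvin must come before Aldric, Berengar, Dorin, Fendrel, Harald, Isolde, Maren, and Oswin — 8 rulers forced after them.
Everything else can be placed before Corvin in some valid order, so Corvin can sit as late as position 11 − 8 = 3.

3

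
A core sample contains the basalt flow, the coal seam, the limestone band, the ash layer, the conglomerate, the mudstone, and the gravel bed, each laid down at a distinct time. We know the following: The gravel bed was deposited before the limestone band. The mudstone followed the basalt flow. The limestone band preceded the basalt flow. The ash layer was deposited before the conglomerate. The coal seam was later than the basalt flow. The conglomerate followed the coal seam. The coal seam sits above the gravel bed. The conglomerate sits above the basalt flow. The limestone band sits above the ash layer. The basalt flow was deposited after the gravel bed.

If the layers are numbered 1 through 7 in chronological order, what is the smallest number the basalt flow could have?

The ash layer, the gravel bed, and the limestone band must all come before the basalt flow — 3 forced predecessors.
Nothing else is forced ahead of the basalt flow, so its earliest slot is position 3 + 1 = 4.

4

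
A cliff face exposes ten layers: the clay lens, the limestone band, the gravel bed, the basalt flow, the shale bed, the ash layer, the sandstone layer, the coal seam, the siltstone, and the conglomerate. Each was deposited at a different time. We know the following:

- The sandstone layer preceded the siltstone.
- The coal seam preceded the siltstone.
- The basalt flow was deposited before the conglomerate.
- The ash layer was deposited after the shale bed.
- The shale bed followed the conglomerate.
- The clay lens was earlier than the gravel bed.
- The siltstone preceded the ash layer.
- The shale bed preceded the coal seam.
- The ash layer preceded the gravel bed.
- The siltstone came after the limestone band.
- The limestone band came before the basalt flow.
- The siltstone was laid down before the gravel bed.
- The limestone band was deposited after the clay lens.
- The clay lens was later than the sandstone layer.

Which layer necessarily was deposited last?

Every other layer has a chain of constraints placing it before the gravel bed, so the gravel bed is last.

the gravel bed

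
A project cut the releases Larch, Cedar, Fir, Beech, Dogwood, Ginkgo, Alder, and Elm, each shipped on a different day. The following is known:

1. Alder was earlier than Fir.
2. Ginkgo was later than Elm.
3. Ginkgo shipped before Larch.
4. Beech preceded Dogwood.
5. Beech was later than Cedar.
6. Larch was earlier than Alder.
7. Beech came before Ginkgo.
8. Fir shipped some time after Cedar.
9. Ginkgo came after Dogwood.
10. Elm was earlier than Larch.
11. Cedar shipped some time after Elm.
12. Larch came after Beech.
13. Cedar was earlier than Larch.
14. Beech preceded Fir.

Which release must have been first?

Elm

Elm has a chain of constraints placing it before every other release, so Elm must be first.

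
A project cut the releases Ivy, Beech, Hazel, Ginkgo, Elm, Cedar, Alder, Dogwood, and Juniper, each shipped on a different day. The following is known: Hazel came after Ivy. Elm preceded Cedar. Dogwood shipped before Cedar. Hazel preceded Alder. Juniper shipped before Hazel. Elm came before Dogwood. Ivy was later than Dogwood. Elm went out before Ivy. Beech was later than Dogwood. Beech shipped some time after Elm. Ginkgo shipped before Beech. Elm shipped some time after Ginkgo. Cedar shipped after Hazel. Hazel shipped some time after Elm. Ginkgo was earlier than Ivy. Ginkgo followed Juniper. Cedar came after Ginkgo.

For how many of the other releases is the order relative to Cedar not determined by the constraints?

Forced before Cedar: Dogwood, Elm, Ginkgo, Hazel, Ivy, and Juniper.
That leaves Alder and Beech with no forced order relative to Cedar — 2.

2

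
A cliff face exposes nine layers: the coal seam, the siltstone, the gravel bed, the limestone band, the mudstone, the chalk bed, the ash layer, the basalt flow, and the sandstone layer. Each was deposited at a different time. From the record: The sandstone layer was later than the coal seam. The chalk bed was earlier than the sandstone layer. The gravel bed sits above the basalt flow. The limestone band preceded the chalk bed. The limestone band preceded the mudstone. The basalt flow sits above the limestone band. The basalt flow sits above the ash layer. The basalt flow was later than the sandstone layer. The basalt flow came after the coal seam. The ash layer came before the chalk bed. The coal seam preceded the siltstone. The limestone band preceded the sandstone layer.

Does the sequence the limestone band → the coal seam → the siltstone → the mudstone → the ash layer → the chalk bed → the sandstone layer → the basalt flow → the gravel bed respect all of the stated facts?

yes

Check each stated constraint against the proposed order — e.g. the coal seam is ahead of the basalt flow; the limestone band is ahead of the basalt flow. Every pair is in the required order; nothing is violated.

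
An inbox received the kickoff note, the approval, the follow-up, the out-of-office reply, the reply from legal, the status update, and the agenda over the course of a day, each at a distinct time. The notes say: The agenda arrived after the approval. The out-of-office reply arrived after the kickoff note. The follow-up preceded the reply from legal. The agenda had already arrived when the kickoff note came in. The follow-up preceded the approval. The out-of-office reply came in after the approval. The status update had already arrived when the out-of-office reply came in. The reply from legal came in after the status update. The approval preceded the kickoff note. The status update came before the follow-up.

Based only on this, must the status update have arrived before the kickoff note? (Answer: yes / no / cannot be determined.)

Chain the constraints: the status update → the follow-up → the approval → the kickoff note. Each link is directly stated, so the status update comes before the kickoff note.

yes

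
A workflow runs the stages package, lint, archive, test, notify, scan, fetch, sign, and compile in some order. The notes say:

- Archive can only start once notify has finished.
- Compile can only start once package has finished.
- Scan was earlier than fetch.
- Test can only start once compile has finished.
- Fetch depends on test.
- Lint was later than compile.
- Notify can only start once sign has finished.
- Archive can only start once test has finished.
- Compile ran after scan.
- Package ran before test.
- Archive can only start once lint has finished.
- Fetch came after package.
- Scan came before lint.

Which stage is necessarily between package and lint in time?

compile

Tracing the constraints gives package → compile → lint, so compile sits after package and before lint.
No other stage is forced both after package and before lint.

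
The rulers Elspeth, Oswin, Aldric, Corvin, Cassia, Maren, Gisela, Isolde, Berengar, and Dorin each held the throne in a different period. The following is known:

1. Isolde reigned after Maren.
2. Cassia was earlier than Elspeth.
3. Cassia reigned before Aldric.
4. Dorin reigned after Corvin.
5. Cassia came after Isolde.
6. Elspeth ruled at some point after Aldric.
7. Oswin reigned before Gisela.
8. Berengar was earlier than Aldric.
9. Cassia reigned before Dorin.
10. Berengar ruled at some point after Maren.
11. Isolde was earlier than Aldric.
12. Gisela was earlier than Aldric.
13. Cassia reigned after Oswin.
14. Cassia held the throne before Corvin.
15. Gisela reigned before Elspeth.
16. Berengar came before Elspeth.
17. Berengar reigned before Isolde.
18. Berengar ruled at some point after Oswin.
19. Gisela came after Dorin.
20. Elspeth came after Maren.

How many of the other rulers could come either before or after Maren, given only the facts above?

1

Forced after Maren: Aldric, Berengar, Cassia, Corvin, Dorin, Elspeth, Gisela, and Isolde.
That leaves Oswin with no forced order relative to Maren — 1.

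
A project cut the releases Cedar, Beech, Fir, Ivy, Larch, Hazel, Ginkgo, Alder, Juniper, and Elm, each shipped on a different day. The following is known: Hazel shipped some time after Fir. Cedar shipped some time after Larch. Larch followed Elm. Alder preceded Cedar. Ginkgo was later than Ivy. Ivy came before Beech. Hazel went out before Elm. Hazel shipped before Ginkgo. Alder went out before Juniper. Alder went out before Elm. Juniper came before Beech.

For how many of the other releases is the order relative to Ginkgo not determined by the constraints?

6

Forced before Ginkgo: Fir, Hazel, and Ivy.
That leaves Alder, Beech, Cedar, Elm, Juniper, and Larch with no forced order relative to Ginkgo — 6.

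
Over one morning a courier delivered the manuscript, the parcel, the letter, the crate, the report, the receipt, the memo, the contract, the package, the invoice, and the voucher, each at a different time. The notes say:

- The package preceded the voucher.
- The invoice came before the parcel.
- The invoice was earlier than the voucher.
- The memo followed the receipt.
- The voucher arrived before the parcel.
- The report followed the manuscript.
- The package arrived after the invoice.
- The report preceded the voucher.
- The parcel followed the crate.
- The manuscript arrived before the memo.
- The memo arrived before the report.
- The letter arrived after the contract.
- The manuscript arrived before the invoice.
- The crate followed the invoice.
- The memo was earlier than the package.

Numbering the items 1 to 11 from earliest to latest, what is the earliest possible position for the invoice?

The manuscript must come before the invoice — 1 forced predecessor.
Nothing else is forced ahead of the invoice, so its earliest slot is position 1 + 1 = 2.

2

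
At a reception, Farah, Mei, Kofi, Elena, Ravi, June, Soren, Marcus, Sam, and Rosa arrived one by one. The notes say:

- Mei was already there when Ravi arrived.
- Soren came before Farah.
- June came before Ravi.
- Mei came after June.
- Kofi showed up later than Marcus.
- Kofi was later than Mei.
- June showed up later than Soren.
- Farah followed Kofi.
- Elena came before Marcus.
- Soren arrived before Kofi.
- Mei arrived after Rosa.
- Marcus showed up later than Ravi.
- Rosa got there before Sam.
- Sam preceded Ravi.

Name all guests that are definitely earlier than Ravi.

June, Mei, Rosa, Sam, Soren

Directly stated before Ravi: June, Mei, and Sam.
Rosa reaches Ravi via Rosa → Mei → Ravi.
Soren reaches Ravi via Soren → June → Ravi.
No chain forces Kofi (or any of the others) ahead of Ravi.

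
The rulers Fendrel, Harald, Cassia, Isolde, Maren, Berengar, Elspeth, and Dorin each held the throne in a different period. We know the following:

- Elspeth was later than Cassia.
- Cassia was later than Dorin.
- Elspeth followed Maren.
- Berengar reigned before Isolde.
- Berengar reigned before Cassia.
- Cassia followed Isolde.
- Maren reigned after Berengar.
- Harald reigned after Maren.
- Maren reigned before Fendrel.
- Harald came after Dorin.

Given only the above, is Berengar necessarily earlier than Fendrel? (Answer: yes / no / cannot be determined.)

yes

Chain the constraints: Berengar → Maren → Fendrel. Each link is directly stated, so Berengar comes before Fendrel.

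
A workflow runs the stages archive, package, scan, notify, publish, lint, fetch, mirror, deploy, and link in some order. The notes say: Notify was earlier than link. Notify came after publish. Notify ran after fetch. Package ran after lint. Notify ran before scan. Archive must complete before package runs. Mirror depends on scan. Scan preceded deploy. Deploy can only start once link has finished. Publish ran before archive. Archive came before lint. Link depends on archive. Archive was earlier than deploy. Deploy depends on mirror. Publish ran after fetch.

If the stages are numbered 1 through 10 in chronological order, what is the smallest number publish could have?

Fetch must come before publish — 1 forced predecessor.
Nothing else is forced ahead of publish, so its earliest slot is position 1 + 1 = 2.

2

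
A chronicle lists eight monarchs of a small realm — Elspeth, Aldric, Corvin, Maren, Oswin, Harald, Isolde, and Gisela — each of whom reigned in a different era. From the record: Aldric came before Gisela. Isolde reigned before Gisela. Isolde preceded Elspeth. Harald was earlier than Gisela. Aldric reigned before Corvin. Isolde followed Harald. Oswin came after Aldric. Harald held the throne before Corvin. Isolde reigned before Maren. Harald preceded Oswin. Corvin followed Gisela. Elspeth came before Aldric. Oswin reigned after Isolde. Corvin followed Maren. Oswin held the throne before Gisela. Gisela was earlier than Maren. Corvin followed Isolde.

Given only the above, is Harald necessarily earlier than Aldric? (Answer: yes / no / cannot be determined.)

Chain the constraints: Harald → Isolde → Elspeth → Aldric. Each link is directly stated, so Harald comes before Aldric.

yes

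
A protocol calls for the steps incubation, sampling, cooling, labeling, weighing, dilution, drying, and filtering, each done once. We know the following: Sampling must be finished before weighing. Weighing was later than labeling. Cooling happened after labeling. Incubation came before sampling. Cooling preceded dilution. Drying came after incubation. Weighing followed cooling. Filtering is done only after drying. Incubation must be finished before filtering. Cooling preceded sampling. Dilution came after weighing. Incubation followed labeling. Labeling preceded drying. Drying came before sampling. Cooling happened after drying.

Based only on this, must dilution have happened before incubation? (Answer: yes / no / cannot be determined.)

no

Tracing the constraints gives incubation → drying → cooling → dilution, so incubation must come before dilution.
That means dilution cannot be before incubation.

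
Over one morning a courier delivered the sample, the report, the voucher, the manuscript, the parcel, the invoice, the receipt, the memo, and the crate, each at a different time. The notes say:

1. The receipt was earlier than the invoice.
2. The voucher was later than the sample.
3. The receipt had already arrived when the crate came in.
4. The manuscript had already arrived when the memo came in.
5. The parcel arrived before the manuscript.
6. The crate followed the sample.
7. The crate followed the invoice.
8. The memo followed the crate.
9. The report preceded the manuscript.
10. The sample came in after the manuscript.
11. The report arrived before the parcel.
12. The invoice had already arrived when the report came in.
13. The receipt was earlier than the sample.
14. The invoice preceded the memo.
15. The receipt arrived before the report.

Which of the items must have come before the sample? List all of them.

Directly stated before the sample: the manuscript and the receipt.
The invoice reaches the sample via the invoice → the report → the manuscript → the sample.
The parcel reaches the sample via the parcel → the manuscript → the sample.
The report reaches the sample via the report → the manuscript → the sample.
No chain forces the memo (or any of the others) ahead of the sample.

the invoice, the manuscript, the parcel, the receipt, the report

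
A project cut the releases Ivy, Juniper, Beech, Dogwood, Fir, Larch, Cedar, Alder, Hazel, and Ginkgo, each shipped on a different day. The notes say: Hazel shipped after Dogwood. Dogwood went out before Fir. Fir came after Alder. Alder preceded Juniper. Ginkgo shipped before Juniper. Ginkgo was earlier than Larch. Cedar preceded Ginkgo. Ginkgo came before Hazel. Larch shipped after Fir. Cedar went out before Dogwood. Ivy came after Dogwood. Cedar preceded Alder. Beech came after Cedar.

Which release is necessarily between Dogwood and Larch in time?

Tracing the constraints gives Dogwood → Fir → Larch, so Fir sits after Dogwood and before Larch.
No other release is forced both after Dogwood and before Larch.

Fir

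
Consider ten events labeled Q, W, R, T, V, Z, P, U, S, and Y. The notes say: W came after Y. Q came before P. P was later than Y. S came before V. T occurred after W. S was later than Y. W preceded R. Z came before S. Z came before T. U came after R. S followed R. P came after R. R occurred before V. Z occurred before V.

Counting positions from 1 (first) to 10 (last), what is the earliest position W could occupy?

2

Y must come before W — 1 forced predecessor.
Nothing else is forced ahead of W, so its earliest slot is position 1 + 1 = 2.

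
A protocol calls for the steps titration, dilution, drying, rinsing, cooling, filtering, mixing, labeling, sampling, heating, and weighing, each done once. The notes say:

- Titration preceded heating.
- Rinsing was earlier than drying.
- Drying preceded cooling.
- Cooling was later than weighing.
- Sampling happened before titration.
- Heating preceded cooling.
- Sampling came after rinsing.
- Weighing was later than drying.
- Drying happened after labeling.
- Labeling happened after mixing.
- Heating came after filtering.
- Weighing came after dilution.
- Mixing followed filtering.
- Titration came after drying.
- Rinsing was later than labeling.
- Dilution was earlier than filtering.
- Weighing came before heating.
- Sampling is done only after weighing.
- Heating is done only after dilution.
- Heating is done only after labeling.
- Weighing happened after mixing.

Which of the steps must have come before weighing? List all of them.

dilution, drying, filtering, labeling, mixing, rinsing

Directly stated before weighing: dilution, drying, and mixing.
Filtering reaches weighing via filtering → mixing → weighing.
Labeling reaches weighing via labeling → drying → weighing.
Rinsing reaches weighing via rinsing → drying → weighing.
No chain forces sampling (or any of the others) ahead of weighing.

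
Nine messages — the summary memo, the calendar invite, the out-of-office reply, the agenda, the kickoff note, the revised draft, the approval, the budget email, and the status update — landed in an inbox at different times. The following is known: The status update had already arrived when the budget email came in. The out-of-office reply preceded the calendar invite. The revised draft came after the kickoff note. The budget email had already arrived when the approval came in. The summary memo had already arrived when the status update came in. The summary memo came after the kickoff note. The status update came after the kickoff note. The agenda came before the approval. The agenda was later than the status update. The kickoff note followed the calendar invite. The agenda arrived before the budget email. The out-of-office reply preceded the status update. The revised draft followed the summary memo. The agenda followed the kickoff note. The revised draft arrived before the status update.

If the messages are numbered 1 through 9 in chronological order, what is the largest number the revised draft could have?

The revised draft must come before the agenda, the approval, the budget email, and the status update — 4 messages forced after it.
Everything else can be placed before the revised draft in some valid order, so the revised draft can sit as late as position 9 − 4 = 5.

5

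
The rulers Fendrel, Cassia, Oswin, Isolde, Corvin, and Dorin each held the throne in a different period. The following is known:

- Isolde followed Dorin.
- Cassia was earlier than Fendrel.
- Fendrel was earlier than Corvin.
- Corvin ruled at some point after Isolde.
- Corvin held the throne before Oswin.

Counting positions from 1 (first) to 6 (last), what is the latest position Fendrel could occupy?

4

Fendrel must come before Corvin and Oswin — 2 rulers forced after them.
Everything else can be placed before Fendrel in some valid order, so Fendrel can sit as late as position 6 − 2 = 4.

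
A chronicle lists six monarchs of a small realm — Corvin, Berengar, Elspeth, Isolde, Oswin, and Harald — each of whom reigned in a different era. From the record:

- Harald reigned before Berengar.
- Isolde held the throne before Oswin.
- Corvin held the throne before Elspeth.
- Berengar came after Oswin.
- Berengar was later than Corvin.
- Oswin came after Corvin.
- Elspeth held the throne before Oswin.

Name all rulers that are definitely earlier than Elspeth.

Directly stated before Elspeth: Corvin.
No chain forces Harald (or any of the others) ahead of Elspeth.

Corvin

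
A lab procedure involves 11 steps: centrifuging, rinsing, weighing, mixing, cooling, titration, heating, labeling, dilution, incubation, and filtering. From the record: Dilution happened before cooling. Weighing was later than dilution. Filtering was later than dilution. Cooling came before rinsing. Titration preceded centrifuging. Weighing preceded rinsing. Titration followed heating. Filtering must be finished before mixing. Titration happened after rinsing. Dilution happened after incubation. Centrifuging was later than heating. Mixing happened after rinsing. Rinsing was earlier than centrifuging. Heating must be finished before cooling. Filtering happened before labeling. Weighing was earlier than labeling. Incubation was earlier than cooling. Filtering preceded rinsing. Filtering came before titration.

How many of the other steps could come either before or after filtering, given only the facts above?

3

Forced before filtering: dilution and incubation; forced after filtering: centrifuging, labeling, mixing, rinsing, and titration.
That leaves cooling, heating, and weighing with no forced order relative to filtering — 3.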